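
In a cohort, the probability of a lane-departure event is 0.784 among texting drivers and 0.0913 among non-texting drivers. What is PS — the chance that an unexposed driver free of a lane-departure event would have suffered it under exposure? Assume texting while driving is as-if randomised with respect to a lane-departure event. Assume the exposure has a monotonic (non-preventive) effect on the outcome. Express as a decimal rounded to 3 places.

Let p₁ = 0.784, p₀ = 0.0913.
Under exogeneity and monotonicity, PS = (p₁ − p₀) / (1 − p₀).
PS = (0.784 − 0.0913) / (1 − 0.0913) = 0.6927 / 0.9087 ≈ 0.7623

PS ≈ 0.762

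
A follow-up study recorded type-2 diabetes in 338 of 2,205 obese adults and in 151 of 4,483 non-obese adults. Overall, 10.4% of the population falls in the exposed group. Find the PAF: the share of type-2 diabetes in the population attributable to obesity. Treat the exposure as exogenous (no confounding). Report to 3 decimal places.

p₁ = P(outcome | exposed) = 338/2205 = 0.15329
p₀ = P(outcome | unexposed) = 151/4483 = 0.033683
Overall risk P(Y=1) = π·p₁ + (1−π)·p₀ = 0.104×0.15329 + 0.896×0.033683 = 0.046122.
Under exogeneity, PAF = [P(Y=1) − p₀] / P(Y=1).
PAF = (0.046122 − 0.033683) / 0.046122 ≈ 0.2697

PAF ≈ 0.270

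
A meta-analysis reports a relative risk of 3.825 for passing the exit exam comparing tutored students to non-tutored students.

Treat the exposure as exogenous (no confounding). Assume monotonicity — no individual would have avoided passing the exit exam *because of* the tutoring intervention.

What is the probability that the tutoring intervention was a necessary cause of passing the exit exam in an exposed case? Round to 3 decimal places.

Under exogeneity and monotonicity, PN = (RR − 1) / RR = 1 − 1/RR.
PN = (3.825 − 1) / 3.825 = 2.825 / 3.825 ≈ 0.7386

PN ≈ 0.739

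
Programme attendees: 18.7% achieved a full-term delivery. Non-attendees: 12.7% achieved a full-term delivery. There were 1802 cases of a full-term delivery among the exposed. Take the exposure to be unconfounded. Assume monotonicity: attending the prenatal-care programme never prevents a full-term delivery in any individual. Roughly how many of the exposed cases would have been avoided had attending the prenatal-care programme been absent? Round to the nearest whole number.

p₁ = 0.187, p₀ = 0.127.
PN = (p₁ − p₀)/p₁ = (0.187 − 0.127) / 0.187 ≈ 0.32086.
Attributable cases ≈ PN × (exposed cases) = 0.32086 × 1802 ≈ 578.18.

about 578 cases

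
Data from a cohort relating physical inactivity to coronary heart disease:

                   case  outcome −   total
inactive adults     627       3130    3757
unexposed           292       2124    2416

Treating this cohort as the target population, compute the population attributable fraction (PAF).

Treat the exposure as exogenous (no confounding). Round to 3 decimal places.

PAF ≈ 0.188

p₁ = P(outcome | exposed) = 627/3757 = 0.16689
p₀ = P(outcome | unexposed) = 292/2416 = 0.12086
Exposure prevalence π = 3757/6173 = 0.60862; overall risk P(Y=1) = 0.14887.
Under exogeneity, PAF = [P(Y=1) − p₀]/P(Y=1).
PAF = (0.14887 − 0.12086) / 0.14887 ≈ 0.1882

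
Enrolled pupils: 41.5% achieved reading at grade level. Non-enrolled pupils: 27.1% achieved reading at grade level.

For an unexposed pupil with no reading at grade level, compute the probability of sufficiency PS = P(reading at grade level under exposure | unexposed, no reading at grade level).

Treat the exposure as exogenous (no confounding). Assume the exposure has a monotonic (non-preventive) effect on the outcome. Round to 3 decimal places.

PS ≈ 0.198

p₁ = 0.415, p₀ = 0.271.
Under exogeneity and monotonicity, PS = (p₁ − p₀) / (1 − p₀).
PS = (0.415 − 0.271) / (1 − 0.271) = 0.144 / 0.729 ≈ 0.1975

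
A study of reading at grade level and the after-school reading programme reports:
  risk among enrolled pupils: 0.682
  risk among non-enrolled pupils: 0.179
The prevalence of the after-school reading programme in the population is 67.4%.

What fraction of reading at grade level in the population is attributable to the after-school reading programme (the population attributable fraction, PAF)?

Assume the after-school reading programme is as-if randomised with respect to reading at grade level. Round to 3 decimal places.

Let p₁ = 0.682, p₀ = 0.179.
Overall risk P(Y=1) = π·p₁ + (1−π)·p₀ = 0.674×0.682 + 0.326×0.179 = 0.51802.
Under exogeneity, PAF = [P(Y=1) − p₀] / P(Y=1).
PAF = (0.51802 − 0.179) / 0.51802 ≈ 0.6545

PAF ≈ 0.654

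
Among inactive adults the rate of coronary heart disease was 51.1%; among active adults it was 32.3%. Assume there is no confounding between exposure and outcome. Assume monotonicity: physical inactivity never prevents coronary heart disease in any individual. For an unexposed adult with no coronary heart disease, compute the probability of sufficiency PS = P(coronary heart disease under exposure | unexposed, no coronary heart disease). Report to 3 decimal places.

p₁ = 0.511, p₀ = 0.323.
Under exogeneity and monotonicity, PS = (p₁ − p₀) / (1 − p₀).
PS = (0.511 − 0.323) / (1 − 0.323) = 0.188 / 0.677 ≈ 0.2777

PS ≈ 0.278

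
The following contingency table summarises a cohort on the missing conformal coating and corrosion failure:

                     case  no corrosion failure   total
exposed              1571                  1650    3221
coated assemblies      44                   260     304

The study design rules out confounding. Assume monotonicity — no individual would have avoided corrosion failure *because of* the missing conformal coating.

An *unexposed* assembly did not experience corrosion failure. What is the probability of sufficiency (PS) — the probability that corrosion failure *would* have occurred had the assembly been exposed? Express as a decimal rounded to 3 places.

PS ≈ 0.401

p₁ = P(outcome | exposed) = 1571/3221 = 0.48774
p₀ = P(outcome | unexposed) = 44/304 = 0.14474
Under exogeneity and monotonicity, PS = (p₁ − p₀)/(1 − p₀).
PS = (0.48774 − 0.14474) / 0.85526 ≈ 0.4010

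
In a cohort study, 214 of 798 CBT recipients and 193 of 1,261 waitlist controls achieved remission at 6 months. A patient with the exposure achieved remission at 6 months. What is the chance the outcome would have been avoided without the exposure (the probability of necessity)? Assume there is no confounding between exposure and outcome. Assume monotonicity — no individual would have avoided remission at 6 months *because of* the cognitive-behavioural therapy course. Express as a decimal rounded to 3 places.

p₁ = P(outcome | exposed) = 214/798 = 0.26817
p₀ = P(outcome | unexposed) = 193/1261 = 0.15305
Under exogeneity and monotonicity, PN = (p₁ − p₀) / p₁.
PN = (0.26817 − 0.15305) / 0.26817 = 0.11512 / 0.26817 ≈ 0.4293

PN ≈ 0.429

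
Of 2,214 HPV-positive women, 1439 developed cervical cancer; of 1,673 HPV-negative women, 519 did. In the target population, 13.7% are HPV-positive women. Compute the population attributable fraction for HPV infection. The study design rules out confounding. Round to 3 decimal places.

PAF ≈ 0.130

p₁ = P(outcome | exposed) = 1439/2214 = 0.64995
p₀ = P(outcome | unexposed) = 519/1673 = 0.31022
Overall risk P(Y=1) = π·p₁ + (1−π)·p₀ = 0.137×0.64995 + 0.863×0.31022 = 0.35676.
Under exogeneity, PAF = [P(Y=1) − p₀] / P(Y=1).
PAF = (0.35676 − 0.31022) / 0.35676 ≈ 0.1305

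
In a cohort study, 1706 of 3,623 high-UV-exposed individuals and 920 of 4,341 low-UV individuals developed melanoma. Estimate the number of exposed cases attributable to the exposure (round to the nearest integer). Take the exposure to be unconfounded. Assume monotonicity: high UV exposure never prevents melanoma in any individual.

about 938 cases

p₁ = P(outcome | exposed) = 1706/3623 = 0.47088
p₀ = P(outcome | unexposed) = 920/4341 = 0.21193
PN = (p₁ − p₀)/p₁ = (0.47088 − 0.21193) / 0.47088 ≈ 0.54992.
Attributable cases ≈ PN × (exposed cases) = 0.54992 × 1706 ≈ 938.17.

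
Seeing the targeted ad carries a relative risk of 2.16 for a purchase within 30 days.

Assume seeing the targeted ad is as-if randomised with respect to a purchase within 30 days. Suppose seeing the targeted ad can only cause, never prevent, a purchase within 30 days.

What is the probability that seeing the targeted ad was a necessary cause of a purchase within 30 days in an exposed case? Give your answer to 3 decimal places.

PN ≈ 0.537

Under exogeneity and monotonicity, PN = (RR − 1) / RR = 1 − 1/RR.
PN = (2.16 − 1) / 2.16 = 1.16 / 2.16 ≈ 0.5370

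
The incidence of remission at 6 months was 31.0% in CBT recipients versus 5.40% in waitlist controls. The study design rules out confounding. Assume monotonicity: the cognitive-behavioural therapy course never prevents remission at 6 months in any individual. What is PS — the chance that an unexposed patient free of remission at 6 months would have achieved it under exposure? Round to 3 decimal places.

PS ≈ 0.271

p₁ = 0.31, p₀ = 0.054.
Under exogeneity and monotonicity, PS = (p₁ − p₀) / (1 − p₀).
PS = (0.31 − 0.054) / (1 − 0.054) = 0.256 / 0.946 ≈ 0.2706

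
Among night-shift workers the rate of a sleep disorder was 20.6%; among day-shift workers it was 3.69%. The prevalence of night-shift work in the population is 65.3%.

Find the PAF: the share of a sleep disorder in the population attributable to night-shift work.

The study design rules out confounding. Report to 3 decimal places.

PAF ≈ 0.750

p₁ = 0.206, p₀ = 0.0369.
Overall risk P(Y=1) = π·p₁ + (1−π)·p₀ = 0.653×0.206 + 0.347×0.0369 = 0.14732.
Under exogeneity, PAF = [P(Y=1) − p₀] / P(Y=1).
PAF = (0.14732 − 0.0369) / 0.14732 ≈ 0.7495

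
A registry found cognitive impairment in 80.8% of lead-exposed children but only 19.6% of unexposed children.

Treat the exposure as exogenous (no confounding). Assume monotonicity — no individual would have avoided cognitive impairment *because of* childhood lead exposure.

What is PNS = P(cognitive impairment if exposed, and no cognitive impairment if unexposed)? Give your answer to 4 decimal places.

p₁ = 0.808, p₀ = 0.196.
Under exogeneity and monotonicity, PNS = p₁ − p₀.
PNS = 0.808 − 0.196 = 0.612

PNS ≈ 0.6120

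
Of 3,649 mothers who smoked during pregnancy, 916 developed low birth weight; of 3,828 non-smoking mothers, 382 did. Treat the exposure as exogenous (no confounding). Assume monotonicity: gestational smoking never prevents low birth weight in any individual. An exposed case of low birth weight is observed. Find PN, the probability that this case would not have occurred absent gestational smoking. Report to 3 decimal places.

p₁ = P(outcome | exposed) = 916/3649 = 0.25103
p₀ = P(outcome | unexposed) = 382/3828 = 0.099791
Under exogeneity and monotonicity, PN = (p₁ − p₀) / p₁.
PN = (0.25103 − 0.099791) / 0.25103 = 0.15124 / 0.25103 ≈ 0.6025

PN ≈ 0.602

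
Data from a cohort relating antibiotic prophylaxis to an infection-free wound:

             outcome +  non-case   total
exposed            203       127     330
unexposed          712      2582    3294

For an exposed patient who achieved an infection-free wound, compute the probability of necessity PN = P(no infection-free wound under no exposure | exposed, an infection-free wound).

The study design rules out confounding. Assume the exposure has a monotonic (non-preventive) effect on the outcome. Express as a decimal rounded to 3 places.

PN ≈ 0.649

p₁ = P(outcome | exposed) = 203/330 = 0.61515
p₀ = P(outcome | unexposed) = 712/3294 = 0.21615
Under exogeneity and monotonicity, PN = (p₁ − p₀)/p₁.
PN = (0.61515 − 0.21615) / 0.61515 ≈ 0.6486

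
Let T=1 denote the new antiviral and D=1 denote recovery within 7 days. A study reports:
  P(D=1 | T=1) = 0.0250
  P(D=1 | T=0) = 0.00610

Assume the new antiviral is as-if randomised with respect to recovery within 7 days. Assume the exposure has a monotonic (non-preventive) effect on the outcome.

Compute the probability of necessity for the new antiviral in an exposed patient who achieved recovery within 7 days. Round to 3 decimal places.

Let p₁ = 0.025, p₀ = 0.0061.
Under exogeneity and monotonicity, PN = (p₁ − p₀) / p₁.
PN = (0.025 − 0.0061) / 0.025 = 0.0189 / 0.025 ≈ 0.7560

PN ≈ 0.756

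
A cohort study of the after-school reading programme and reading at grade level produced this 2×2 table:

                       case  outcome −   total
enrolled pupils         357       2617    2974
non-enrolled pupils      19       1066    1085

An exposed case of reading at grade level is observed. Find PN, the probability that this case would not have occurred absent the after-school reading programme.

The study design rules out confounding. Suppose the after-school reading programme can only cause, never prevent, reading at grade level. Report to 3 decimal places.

PN ≈ 0.854

p₁ = P(outcome | exposed) = 357/2974 = 0.12004
p₀ = P(outcome | unexposed) = 19/1085 = 0.017512
Under exogeneity and monotonicity, PN = (p₁ − p₀)/p₁.
PN = (0.12004 − 0.017512) / 0.12004 ≈ 0.8541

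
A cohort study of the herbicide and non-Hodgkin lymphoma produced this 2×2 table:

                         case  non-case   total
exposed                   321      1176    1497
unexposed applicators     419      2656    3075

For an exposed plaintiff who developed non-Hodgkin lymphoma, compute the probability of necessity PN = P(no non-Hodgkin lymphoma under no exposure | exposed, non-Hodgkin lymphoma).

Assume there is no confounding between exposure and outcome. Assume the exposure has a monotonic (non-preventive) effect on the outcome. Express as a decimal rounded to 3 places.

PN ≈ 0.365

p₁ = P(outcome | exposed) = 321/1497 = 0.21443
p₀ = P(outcome | unexposed) = 419/3075 = 0.13626
Under exogeneity and monotonicity, PN = (p₁ − p₀)/p₁.
PN = (0.21443 − 0.13626) / 0.21443 ≈ 0.3645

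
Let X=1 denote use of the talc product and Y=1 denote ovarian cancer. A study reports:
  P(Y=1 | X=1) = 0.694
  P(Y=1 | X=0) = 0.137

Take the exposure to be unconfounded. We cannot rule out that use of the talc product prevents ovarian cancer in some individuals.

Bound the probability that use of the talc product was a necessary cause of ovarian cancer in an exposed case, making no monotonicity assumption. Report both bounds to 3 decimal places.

0.803 ≤ PN ≤ 1.000

Let p₁ = 0.694, p₀ = 0.137.
Under exogeneity alone the bounds on PN are max{0,(p₁−p₀)/p₁} ≤ PN ≤ min{1,(1−p₀)/p₁}.
  lower = (p₁ − p₀)/p₁ = 0.557 / 0.694 ≈ 0.8026
  upper = min{1, (1 − p₀)/p₁} = 0.863 / 0.694 ≈ 1.2435 → capped at 1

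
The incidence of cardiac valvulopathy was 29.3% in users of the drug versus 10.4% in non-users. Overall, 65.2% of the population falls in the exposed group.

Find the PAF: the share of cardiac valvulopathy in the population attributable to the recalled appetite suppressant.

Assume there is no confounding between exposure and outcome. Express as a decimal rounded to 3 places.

PAF ≈ 0.542

p₁ = 0.293, p₀ = 0.104.
Overall risk P(Y=1) = π·p₁ + (1−π)·p₀ = 0.652×0.293 + 0.348×0.104 = 0.22723.
Under exogeneity, PAF = [P(Y=1) − p₀] / P(Y=1).
PAF = (0.22723 − 0.104) / 0.22723 ≈ 0.5423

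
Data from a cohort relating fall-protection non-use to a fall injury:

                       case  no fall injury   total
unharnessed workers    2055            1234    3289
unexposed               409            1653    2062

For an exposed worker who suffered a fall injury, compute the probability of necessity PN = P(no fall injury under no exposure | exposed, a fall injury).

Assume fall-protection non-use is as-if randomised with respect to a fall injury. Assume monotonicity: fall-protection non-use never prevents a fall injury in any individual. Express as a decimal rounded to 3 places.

PN ≈ 0.683

p₁ = P(outcome | exposed) = 2055/3289 = 0.62481
p₀ = P(outcome | unexposed) = 409/2062 = 0.19835
Under exogeneity and monotonicity, PN = (p₁ − p₀) / p₁.
PN = (0.62481 − 0.19835) / 0.62481 = 0.42646 / 0.62481 ≈ 0.6825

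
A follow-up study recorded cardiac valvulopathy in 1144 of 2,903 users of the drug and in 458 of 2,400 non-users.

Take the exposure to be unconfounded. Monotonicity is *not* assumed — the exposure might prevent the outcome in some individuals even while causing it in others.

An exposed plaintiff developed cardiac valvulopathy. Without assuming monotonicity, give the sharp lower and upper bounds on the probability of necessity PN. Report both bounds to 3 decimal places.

0.516 ≤ PN ≤ 1.000

p₁ = P(outcome | exposed) = 1144/2903 = 0.39408
p₀ = P(outcome | unexposed) = 458/2400 = 0.19083
Under exogeneity alone the bounds on PN are max{0,(p₁−p₀)/p₁} ≤ PN ≤ min{1,(1−p₀)/p₁}.
  lower = (p₁ − p₀)/p₁ = 0.20324 / 0.39408 ≈ 0.5157
  upper = min{1, (1 − p₀)/p₁} = 0.80917 / 0.39408 ≈ 2.0533 → capped at 1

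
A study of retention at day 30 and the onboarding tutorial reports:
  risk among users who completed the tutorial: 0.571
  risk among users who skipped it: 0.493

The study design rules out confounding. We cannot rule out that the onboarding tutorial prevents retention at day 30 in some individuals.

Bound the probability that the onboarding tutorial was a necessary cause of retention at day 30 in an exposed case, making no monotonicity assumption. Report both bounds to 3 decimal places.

0.137 ≤ PN ≤ 0.888

Let p₁ = 0.571, p₀ = 0.493.
Under exogeneity alone the bounds on PN are max{0,(p₁−p₀)/p₁} ≤ PN ≤ min{1,(1−p₀)/p₁}.
  lower = (p₁ − p₀)/p₁ = 0.078 / 0.571 ≈ 0.1366
  upper = min{1, (1 − p₀)/p₁} = 0.507 / 0.571 ≈ 0.8879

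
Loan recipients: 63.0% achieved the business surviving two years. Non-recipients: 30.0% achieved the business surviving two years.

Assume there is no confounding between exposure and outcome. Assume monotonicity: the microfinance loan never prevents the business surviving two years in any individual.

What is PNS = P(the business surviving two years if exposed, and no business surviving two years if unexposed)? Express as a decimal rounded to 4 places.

p₁ = 0.63, p₀ = 0.3.
Under exogeneity and monotonicity, PNS = p₁ − p₀.
PNS = 0.63 − 0.3 = 0.33

PNS ≈ 0.3300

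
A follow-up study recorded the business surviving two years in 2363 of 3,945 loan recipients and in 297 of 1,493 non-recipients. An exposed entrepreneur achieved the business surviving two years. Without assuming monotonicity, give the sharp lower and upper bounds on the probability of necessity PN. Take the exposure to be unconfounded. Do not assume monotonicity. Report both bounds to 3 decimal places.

p₁ = P(outcome | exposed) = 2363/3945 = 0.59899
p₀ = P(outcome | unexposed) = 297/1493 = 0.19893
Under exogeneity alone the bounds on PN are max{0,(p₁−p₀)/p₁} ≤ PN ≤ min{1,(1−p₀)/p₁}.
  lower = (p₁ − p₀)/p₁ = 0.40006 / 0.59899 ≈ 0.6679
  upper = min{1, (1 − p₀)/p₁} = 0.80107 / 0.59899 ≈ 1.3374 → capped at 1

0.668 ≤ PN ≤ 1.000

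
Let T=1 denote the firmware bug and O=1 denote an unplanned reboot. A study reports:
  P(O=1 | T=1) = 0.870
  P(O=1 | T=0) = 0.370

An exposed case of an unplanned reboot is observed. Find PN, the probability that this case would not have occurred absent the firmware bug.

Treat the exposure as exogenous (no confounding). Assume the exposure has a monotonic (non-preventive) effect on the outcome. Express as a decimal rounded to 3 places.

PN ≈ 0.575

Let p₁ = 0.87, p₀ = 0.37.
Under exogeneity and monotonicity, PN = (p₁ − p₀) / p₁.
PN = (0.87 − 0.37) / 0.87 = 0.5 / 0.87 ≈ 0.5747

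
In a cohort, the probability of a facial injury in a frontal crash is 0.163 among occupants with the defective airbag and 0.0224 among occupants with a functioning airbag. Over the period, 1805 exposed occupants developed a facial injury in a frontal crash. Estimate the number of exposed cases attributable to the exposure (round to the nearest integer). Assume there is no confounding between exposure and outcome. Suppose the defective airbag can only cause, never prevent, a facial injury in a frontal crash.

Let p₁ = 0.163, p₀ = 0.0224.
PN = (p₁ − p₀)/p₁ = (0.163 − 0.0224) / 0.163 ≈ 0.86258.
Attributable cases ≈ PN × (exposed cases) = 0.86258 × 1805 ≈ 1556.95.

about 1557 cases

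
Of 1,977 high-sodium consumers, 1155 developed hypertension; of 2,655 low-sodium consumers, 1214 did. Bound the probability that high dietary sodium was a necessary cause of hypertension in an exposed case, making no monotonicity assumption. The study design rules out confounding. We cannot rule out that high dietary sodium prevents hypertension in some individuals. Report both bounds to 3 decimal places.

0.217 ≤ PN ≤ 0.929

p₁ = P(outcome | exposed) = 1155/1977 = 0.58422
p₀ = P(outcome | unexposed) = 1214/2655 = 0.45725
Under exogeneity alone the bounds on PN are max{0,(p₁−p₀)/p₁} ≤ PN ≤ min{1,(1−p₀)/p₁}.
  lower = (p₁ − p₀)/p₁ = 0.12697 / 0.58422 ≈ 0.2173
  upper = min{1, (1 − p₀)/p₁} = 0.54275 / 0.58422 ≈ 0.9290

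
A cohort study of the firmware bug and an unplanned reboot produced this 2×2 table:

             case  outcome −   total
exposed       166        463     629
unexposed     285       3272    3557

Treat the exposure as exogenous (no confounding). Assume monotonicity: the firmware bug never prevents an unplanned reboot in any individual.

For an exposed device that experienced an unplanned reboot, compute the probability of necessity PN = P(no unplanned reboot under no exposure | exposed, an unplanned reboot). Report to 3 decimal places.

PN ≈ 0.696

p₁ = P(outcome | exposed) = 166/629 = 0.26391
p₀ = P(outcome | unexposed) = 285/3557 = 0.080124
Under exogeneity and monotonicity, PN = (p₁ − p₀)/p₁.
PN = (0.26391 − 0.080124) / 0.26391 ≈ 0.6964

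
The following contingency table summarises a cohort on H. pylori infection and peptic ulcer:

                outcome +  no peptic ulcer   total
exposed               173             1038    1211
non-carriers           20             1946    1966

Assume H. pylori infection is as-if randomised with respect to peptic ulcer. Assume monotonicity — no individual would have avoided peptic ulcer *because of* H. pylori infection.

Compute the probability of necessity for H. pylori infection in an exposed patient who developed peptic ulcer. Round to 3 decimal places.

PN ≈ 0.929

p₁ = P(outcome | exposed) = 173/1211 = 0.14286
p₀ = P(outcome | unexposed) = 20/1966 = 0.010173
Under exogeneity and monotonicity, PN = (p₁ − p₀) / p₁.
PN = (0.14286 − 0.010173) / 0.14286 = 0.13268 / 0.14286 ≈ 0.9288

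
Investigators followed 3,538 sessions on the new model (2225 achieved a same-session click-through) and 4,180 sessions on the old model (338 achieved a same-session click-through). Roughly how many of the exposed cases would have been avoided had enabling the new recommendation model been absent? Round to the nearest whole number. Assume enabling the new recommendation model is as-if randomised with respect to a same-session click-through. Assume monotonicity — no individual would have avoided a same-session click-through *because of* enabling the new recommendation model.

p₁ = P(outcome | exposed) = 2225/3538 = 0.62889
p₀ = P(outcome | unexposed) = 338/4180 = 0.080861
PN = (p₁ − p₀)/p₁ = (0.62889 − 0.080861) / 0.62889 ≈ 0.87142.
Attributable cases ≈ PN × (exposed cases) = 0.87142 × 2225 ≈ 1938.91.

about 1939 cases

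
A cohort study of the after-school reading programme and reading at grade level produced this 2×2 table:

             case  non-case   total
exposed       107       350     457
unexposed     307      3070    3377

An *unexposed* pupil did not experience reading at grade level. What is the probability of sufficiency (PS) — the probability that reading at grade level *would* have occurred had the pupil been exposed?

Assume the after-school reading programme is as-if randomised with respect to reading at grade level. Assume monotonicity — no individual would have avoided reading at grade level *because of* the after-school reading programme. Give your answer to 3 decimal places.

PS ≈ 0.158

p₁ = P(outcome | exposed) = 107/457 = 0.23414
p₀ = P(outcome | unexposed) = 307/3377 = 0.090909
Under exogeneity and monotonicity, PS = (p₁ − p₀)/(1 − p₀).
PS = (0.23414 − 0.090909) / 0.90909 ≈ 0.1575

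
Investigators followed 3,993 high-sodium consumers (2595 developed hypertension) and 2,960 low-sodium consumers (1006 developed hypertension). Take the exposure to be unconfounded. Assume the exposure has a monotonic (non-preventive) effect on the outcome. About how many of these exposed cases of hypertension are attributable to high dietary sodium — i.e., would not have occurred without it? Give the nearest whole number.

p₁ = P(outcome | exposed) = 2595/3993 = 0.64989
p₀ = P(outcome | unexposed) = 1006/2960 = 0.33986
PN = (p₁ − p₀)/p₁ = (0.64989 − 0.33986) / 0.64989 ≈ 0.47704.
Attributable cases ≈ PN × (exposed cases) = 0.47704 × 2595 ≈ 1237.92.

about 1238 cases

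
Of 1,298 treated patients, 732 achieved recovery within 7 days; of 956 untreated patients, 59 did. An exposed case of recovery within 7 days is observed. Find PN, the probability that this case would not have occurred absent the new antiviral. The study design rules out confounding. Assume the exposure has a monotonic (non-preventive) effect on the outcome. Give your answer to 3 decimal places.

p₁ = P(outcome | exposed) = 732/1298 = 0.56394
p₀ = P(outcome | unexposed) = 59/956 = 0.061715
Under exogeneity and monotonicity, PN = (p₁ − p₀) / p₁.
PN = (0.56394 − 0.061715) / 0.56394 = 0.50223 / 0.56394 ≈ 0.8906

PN ≈ 0.891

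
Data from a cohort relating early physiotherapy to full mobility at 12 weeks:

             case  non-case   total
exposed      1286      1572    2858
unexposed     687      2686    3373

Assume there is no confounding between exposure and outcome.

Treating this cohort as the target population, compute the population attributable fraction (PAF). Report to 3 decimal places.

PAF ≈ 0.357

p₁ = P(outcome | exposed) = 1286/2858 = 0.44997
p₀ = P(outcome | unexposed) = 687/3373 = 0.20368
Exposure prevalence π = 2858/6231 = 0.45867; overall risk P(Y=1) = 0.31664.
Under exogeneity, PAF = [P(Y=1) − p₀]/P(Y=1).
PAF = (0.31664 − 0.20368) / 0.31664 ≈ 0.3568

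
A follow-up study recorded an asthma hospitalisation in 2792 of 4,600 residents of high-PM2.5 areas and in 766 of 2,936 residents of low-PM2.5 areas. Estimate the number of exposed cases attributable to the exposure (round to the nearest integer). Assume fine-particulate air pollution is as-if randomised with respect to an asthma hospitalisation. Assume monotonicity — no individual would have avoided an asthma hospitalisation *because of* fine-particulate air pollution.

about 1592 cases

p₁ = P(outcome | exposed) = 2792/4600 = 0.60696
p₀ = P(outcome | unexposed) = 766/2936 = 0.2609
PN = (p₁ − p₀)/p₁ = (0.60696 − 0.2609) / 0.60696 ≈ 0.57015.
Attributable cases ≈ PN × (exposed cases) = 0.57015 × 2792 ≈ 1591.86.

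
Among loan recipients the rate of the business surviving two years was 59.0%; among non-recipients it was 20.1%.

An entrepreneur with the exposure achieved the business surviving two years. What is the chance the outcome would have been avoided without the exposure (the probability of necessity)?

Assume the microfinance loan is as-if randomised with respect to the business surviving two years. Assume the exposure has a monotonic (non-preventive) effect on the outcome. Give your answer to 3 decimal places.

PN ≈ 0.659

p₁ = 0.59, p₀ = 0.201.
Under exogeneity and monotonicity, PN = (p₁ − p₀) / p₁.
PN = (0.59 − 0.201) / 0.59 = 0.389 / 0.59 ≈ 0.6593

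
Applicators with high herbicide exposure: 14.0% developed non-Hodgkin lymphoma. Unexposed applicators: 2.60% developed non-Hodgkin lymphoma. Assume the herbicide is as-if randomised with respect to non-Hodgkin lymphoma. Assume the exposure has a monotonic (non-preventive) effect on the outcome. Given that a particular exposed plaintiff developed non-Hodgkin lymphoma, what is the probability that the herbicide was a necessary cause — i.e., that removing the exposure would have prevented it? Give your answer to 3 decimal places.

p₁ = 0.14, p₀ = 0.026.
Under exogeneity and monotonicity, PN = (p₁ − p₀) / p₁.
PN = (0.14 − 0.026) / 0.14 = 0.114 / 0.14 ≈ 0.8143

PN ≈ 0.814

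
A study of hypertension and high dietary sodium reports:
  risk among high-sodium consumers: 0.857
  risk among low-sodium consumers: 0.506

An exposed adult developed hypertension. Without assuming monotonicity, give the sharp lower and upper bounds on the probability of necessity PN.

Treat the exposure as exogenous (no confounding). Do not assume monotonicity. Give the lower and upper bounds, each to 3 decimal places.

0.410 ≤ PN ≤ 0.576

Let p₁ = 0.857, p₀ = 0.506.
Under exogeneity alone the bounds on PN are max{0,(p₁−p₀)/p₁} ≤ PN ≤ min{1,(1−p₀)/p₁}.
  lower = (p₁ − p₀)/p₁ = 0.351 / 0.857 ≈ 0.4096
  upper = min{1, (1 − p₀)/p₁} = 0.494 / 0.857 ≈ 0.5764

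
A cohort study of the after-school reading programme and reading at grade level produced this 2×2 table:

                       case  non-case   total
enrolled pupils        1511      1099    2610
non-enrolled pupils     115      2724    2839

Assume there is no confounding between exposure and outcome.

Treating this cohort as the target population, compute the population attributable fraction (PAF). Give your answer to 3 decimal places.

PAF ≈ 0.864

p₁ = P(outcome | exposed) = 1511/2610 = 0.57893
p₀ = P(outcome | unexposed) = 115/2839 = 0.040507
Exposure prevalence π = 2610/5449 = 0.47899; overall risk P(Y=1) = 0.2984.
Under exogeneity, PAF = [P(Y=1) − p₀]/P(Y=1).
PAF = (0.2984 − 0.040507) / 0.2984 ≈ 0.8643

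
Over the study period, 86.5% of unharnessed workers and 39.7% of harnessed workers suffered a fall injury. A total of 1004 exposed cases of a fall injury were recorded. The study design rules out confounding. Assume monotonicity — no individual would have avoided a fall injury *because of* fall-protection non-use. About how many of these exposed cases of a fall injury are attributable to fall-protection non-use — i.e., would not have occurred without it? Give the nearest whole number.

about 543 cases

p₁ = 0.865, p₀ = 0.397.
PN = (p₁ − p₀)/p₁ = (0.865 − 0.397) / 0.865 ≈ 0.54104.
Attributable cases ≈ PN × (exposed cases) = 0.54104 × 1004 ≈ 543.20.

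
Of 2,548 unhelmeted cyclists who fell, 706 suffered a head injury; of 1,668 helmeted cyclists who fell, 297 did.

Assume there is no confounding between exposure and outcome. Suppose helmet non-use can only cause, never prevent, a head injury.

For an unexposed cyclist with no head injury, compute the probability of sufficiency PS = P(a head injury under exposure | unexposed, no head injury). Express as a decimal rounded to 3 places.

PS ≈ 0.120

p₁ = P(outcome | exposed) = 706/2548 = 0.27708
p₀ = P(outcome | unexposed) = 297/1668 = 0.17806
Under exogeneity and monotonicity, PS = (p₁ − p₀) / (1 − p₀).
PS = (0.27708 − 0.17806) / (1 − 0.17806) = 0.099023 / 0.82194 ≈ 0.1205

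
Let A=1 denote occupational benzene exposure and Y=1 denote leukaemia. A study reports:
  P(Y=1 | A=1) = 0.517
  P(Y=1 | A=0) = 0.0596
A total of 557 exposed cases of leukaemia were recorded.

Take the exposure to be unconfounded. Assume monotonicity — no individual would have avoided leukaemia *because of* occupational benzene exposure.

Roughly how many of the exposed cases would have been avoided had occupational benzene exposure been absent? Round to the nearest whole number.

about 493 cases

Let p₁ = 0.517, p₀ = 0.0596.
PN = (p₁ − p₀)/p₁ = (0.517 − 0.0596) / 0.517 ≈ 0.88472.
Attributable cases ≈ PN × (exposed cases) = 0.88472 × 557 ≈ 492.79.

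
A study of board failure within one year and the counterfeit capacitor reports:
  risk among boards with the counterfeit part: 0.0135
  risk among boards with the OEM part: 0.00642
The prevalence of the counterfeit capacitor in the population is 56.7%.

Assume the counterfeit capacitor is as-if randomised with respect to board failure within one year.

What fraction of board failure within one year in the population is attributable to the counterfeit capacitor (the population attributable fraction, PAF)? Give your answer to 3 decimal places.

PAF ≈ 0.385

Let p₁ = 0.0135, p₀ = 0.00642.
Overall risk P(Y=1) = π·p₁ + (1−π)·p₀ = 0.567×0.0135 + 0.433×0.00642 = 0.010434.
Under exogeneity, PAF = [P(Y=1) − p₀] / P(Y=1).
PAF = (0.010434 − 0.00642) / 0.010434 ≈ 0.3847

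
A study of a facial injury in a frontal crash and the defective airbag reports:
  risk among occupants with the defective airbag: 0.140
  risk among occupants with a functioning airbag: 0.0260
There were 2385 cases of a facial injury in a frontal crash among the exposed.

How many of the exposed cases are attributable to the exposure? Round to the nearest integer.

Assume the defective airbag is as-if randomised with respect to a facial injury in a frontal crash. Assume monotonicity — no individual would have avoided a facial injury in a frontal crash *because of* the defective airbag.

about 1942 cases

Let p₁ = 0.14, p₀ = 0.026.
PN = (p₁ − p₀)/p₁ = (0.14 − 0.026) / 0.14 ≈ 0.81429.
Attributable cases ≈ PN × (exposed cases) = 0.81429 × 2385 ≈ 1942.07.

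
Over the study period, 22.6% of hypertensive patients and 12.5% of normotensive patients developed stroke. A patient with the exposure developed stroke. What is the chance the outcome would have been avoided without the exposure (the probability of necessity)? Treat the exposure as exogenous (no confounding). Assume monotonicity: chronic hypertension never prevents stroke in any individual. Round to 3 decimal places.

PN ≈ 0.447

p₁ = 0.226, p₀ = 0.125.
Under exogeneity and monotonicity, PN = (p₁ − p₀) / p₁.
PN = (0.226 − 0.125) / 0.226 = 0.101 / 0.226 ≈ 0.4469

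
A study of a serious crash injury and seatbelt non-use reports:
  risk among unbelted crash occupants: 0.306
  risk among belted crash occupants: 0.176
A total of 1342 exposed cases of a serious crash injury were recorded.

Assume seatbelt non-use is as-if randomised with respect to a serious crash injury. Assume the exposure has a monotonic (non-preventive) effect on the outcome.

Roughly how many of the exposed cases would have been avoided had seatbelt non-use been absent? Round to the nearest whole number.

about 570 cases

Let p₁ = 0.306, p₀ = 0.176.
PN = (p₁ − p₀)/p₁ = (0.306 − 0.176) / 0.306 ≈ 0.42484.
Attributable cases ≈ PN × (exposed cases) = 0.42484 × 1342 ≈ 570.13.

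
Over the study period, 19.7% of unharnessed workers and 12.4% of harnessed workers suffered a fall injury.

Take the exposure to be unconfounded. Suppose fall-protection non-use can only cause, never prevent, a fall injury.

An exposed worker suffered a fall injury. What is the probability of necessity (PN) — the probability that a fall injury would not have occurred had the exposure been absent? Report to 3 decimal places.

p₁ = 0.197, p₀ = 0.124.
Under exogeneity and monotonicity, PN = (p₁ − p₀) / p₁.
PN = (0.197 − 0.124) / 0.197 = 0.073 / 0.197 ≈ 0.3706

PN ≈ 0.371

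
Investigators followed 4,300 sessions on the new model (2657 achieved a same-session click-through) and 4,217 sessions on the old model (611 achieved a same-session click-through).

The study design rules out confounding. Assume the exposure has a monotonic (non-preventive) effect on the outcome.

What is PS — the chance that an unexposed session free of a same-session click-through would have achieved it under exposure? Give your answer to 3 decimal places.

p₁ = P(outcome | exposed) = 2657/4300 = 0.61791
p₀ = P(outcome | unexposed) = 611/4217 = 0.14489
Under exogeneity and monotonicity, PS = (p₁ − p₀) / (1 − p₀).
PS = (0.61791 − 0.14489) / (1 − 0.14489) = 0.47302 / 0.85511 ≈ 0.5532

PS ≈ 0.553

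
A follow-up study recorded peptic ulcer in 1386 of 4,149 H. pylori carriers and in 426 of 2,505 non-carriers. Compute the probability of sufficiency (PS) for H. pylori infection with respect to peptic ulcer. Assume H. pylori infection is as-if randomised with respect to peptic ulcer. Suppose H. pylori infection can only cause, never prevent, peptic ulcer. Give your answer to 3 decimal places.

p₁ = P(outcome | exposed) = 1386/4149 = 0.33406
p₀ = P(outcome | unexposed) = 426/2505 = 0.17006
Under exogeneity and monotonicity, PS = (p₁ − p₀) / (1 − p₀).
PS = (0.33406 − 0.17006) / (1 − 0.17006) = 0.164 / 0.82994 ≈ 0.1976

PS ≈ 0.198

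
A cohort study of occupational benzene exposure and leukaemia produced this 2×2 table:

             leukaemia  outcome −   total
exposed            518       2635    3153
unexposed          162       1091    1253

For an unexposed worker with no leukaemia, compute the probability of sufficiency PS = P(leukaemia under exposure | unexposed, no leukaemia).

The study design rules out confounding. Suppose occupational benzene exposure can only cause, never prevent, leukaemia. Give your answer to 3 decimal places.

p₁ = P(outcome | exposed) = 518/3153 = 0.16429
p₀ = P(outcome | unexposed) = 162/1253 = 0.12929
Under exogeneity and monotonicity, PS = (p₁ − p₀)/(1 − p₀).
PS = (0.16429 − 0.12929) / 0.87071 ≈ 0.0402

PS ≈ 0.040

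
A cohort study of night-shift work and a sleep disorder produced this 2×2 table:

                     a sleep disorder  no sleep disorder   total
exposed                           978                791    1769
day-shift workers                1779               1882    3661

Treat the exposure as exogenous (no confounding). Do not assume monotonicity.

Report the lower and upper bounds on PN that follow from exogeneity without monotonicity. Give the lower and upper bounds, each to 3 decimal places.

p₁ = P(outcome | exposed) = 978/1769 = 0.55285
p₀ = P(outcome | unexposed) = 1779/3661 = 0.48593
Under exogeneity alone the bounds on PN are max{0,(p₁−p₀)/p₁} ≤ PN ≤ min{1,(1−p₀)/p₁}.
  lower = (p₁ − p₀)/p₁ = 0.066922 / 0.55285 ≈ 0.1210
  upper = min{1, (1 − p₀)/p₁} = 0.51407 / 0.55285 ≈ 0.9298

0.121 ≤ PN ≤ 0.930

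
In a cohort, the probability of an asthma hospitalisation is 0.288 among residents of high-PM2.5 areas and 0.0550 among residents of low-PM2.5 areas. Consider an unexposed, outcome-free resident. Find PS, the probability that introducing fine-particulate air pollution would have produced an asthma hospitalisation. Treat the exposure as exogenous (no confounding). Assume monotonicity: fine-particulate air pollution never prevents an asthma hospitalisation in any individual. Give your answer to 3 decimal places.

PS ≈ 0.247

Let p₁ = 0.288, p₀ = 0.055.
Under exogeneity and monotonicity, PS = (p₁ − p₀) / (1 − p₀).
PS = (0.288 − 0.055) / (1 − 0.055) = 0.233 / 0.945 ≈ 0.2466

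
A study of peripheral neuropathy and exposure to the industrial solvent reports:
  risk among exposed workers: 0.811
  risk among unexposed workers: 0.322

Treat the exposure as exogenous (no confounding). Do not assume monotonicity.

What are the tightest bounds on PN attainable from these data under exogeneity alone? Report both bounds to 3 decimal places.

Let p₁ = 0.811, p₀ = 0.322.
Under exogeneity alone the bounds on PN are max{0,(p₁−p₀)/p₁} ≤ PN ≤ min{1,(1−p₀)/p₁}.
  lower = (p₁ − p₀)/p₁ = 0.489 / 0.811 ≈ 0.6030
  upper = min{1, (1 − p₀)/p₁} = 0.678 / 0.811 ≈ 0.8360

0.603 ≤ PN ≤ 0.836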